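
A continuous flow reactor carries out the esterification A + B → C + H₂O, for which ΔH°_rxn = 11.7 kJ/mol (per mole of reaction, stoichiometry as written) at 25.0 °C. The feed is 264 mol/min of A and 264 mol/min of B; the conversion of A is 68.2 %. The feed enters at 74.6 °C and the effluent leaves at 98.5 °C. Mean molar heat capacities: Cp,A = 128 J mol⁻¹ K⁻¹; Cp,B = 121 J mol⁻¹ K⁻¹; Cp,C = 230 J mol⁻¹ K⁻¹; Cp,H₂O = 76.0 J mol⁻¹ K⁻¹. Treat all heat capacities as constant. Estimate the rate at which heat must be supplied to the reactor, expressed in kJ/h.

Q_in = 266000 kJ/h

Extent of reaction ξ = 0.682 × 264 = 180.05 mol/min
Reaction term: ξ·ΔH°_rxn = 180.05 × 11.7 = 2106.6 kJ/min
Sensible, feed 74.6→25 °C: -3260.5 kJ/min
Outlet flows (mol/min): A 83.952, B 83.952, C 180.05, H₂O 180.05
Sensible, products 25→98.5 °C: 5585.9 kJ/min
Q = ΔH = 4432 kJ/min = 73.866 kW
Heat supplied = 265920 kJ/h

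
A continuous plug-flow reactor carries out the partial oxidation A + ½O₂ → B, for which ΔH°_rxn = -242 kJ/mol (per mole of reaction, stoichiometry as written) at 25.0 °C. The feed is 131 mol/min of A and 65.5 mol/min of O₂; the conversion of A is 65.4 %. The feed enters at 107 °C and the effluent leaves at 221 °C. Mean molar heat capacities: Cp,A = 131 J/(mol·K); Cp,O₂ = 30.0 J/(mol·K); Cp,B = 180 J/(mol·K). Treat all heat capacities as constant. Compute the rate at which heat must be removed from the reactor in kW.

Extent of reaction ξ = 0.654 × 131 = 85.674 mol/min
Reaction term: ξ·ΔH°_rxn = 85.674 × -242 = -20733 kJ/min
Sensible, feed 107→25 °C: -1568.3 kJ/min
Outlet flows (mol/min): A 45.326, O₂ 22.663, B 85.674
Sensible, products 25→221 °C: 4319.6 kJ/min
Q = ΔH = -17982 kJ/min = -299.7 kW
Heat removed = 299.7 kW

Q_out = 300 kW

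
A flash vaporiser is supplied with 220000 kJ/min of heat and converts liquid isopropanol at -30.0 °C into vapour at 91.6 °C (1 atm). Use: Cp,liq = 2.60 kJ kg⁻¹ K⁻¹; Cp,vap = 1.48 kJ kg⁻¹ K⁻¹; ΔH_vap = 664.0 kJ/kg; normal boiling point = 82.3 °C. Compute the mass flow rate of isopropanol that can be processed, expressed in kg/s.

Δh = 2.60×(82.3−-30.0) + 664.0 + 1.48×(91.6−82.3) = 969.74 kJ/kg
Q = 220000 kJ/min = 3666.7 kJ/s = 3666.7 kJ/s
ṁ = Q/Δh = 3666.7 / 969.74 = 3.7811 kg/s

ṁ = 3.78 kg/s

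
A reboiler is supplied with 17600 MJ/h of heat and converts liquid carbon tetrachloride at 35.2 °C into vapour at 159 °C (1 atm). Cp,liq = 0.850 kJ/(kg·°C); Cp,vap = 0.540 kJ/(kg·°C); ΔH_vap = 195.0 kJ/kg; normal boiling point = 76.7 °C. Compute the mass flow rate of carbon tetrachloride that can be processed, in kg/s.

ṁ = 17.8 kg/s

Δh = 0.850×(76.7−35.2) + 195.0 + 0.540×(159−76.7) = 274.72 kJ/kg
Q = 17600 MJ/h = 4888.9 kJ/s = 4888.9 kJ/s
ṁ = Q/Δh = 4888.9 / 274.72 = 17.796 kg/s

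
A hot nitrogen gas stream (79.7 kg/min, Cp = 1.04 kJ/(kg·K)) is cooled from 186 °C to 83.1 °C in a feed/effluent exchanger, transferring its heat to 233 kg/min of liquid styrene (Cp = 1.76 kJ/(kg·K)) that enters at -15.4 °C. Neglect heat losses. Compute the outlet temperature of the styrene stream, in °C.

Heat released by hot stream: Q = 79.7 × 1.04 × (186 − 83.1) = 8529.2 kJ/min
Energy balance on cold side (adiabatic exchanger): Q = ṁ_c·Cp_c·(T_c,out − T_c,in)
T_c,out = -15.4 + 8529.2/(233 × 1.76) = 5.3988 °C

T_c,out = 5.40 °C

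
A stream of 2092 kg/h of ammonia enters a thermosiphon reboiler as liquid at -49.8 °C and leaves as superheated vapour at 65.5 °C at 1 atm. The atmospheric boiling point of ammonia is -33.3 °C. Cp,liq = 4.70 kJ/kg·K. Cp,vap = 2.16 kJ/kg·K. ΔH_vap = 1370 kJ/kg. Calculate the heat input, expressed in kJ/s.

liquid -49.8→-33.3 °C: 77.55 kJ/kg
vaporisation at -33.3 °C: 1370 kJ/kg
vapour -33.3→65.5 °C: 213.41 kJ/kg
Δh = 77.55 + 1370 + 213.41 = 1661 kJ/kg
Q = ṁ·Δh = 2092 kg/h × 1661 kJ/kg = 3.4747e+06 kJ/h
|Q| = 965.2 kW

Q = 965 kJ/s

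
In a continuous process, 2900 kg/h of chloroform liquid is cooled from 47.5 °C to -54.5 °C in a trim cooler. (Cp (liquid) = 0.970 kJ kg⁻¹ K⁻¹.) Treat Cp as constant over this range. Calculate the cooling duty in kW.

Q_c = 79.7 kW

Q = ṁ·Cp·ΔT = 2900 × 0.970 × (-54.5 − 47.5) = -286930 kJ/h
Converting: 286930 / 3600 s = 79.702 kW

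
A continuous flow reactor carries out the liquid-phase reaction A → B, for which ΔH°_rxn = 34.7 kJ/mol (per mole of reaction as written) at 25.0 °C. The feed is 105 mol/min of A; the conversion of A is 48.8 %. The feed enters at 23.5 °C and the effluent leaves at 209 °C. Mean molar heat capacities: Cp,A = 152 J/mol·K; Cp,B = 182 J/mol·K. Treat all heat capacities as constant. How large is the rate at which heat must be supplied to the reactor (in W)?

Extent of reaction ξ = 0.488 × 105 = 51.24 mol/min
Reaction term: ξ·ΔH°_rxn = 51.24 × 34.7 = 1778 kJ/min
Sensible, feed 23.5→25 °C: 23.94 kJ/min
Outlet flows (mol/min): A 53.76, B 51.24
Sensible, products 25→209 °C: 3219.5 kJ/min
Q = ΔH = 5021.5 kJ/min = 83.691 kW
Heat supplied = 83691 W

Q_in = 83700 W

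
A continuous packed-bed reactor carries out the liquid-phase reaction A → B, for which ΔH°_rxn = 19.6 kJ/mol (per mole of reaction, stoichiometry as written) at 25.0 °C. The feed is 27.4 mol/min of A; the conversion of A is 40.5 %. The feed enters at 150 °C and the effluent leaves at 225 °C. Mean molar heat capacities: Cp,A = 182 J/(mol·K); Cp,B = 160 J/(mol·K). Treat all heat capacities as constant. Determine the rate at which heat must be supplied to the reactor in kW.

Q_in = 9.04 kW

Extent of reaction ξ = 0.405 × 27.4 = 11.097 mol/min
Reaction term: ξ·ΔH°_rxn = 11.097 × 19.6 = 217.5 kJ/min
Sensible, feed 150→25 °C: -623.35 kJ/min
Outlet flows (mol/min): A 16.303, B 11.097
Sensible, products 25→225 °C: 948.53 kJ/min
Q = ΔH = 542.68 kJ/min = 9.0447 kW
Heat supplied = 9.0447 kW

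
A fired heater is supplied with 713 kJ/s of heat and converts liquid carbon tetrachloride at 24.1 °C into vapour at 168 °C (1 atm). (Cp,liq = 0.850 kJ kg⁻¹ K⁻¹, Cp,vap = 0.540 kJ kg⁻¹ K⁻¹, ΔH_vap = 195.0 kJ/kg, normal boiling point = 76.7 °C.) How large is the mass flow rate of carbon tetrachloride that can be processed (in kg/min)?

Δh = 0.850×(76.7−24.1) + 195.0 + 0.540×(168−76.7) = 289.01 kJ/kg
Q = 713 kJ/s = 713 kJ/s = 42780 kJ/min
ṁ = Q/Δh = 42780 / 289.01 = 148.02 kg/min

ṁ = 148 kg/min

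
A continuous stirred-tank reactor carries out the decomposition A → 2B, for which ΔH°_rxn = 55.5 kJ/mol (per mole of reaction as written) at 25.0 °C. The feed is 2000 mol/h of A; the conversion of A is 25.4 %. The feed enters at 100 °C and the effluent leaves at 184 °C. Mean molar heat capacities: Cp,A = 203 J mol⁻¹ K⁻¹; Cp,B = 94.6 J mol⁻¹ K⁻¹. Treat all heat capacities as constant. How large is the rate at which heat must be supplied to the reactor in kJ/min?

Extent of reaction ξ = 0.254 × 2000 = 508 mol/h
Reaction term: ξ·ΔH°_rxn = 508 × 55.5 = 28194 kJ/h
Sensible, feed 100→25 °C: -30450 kJ/h
Outlet flows (mol/h): A 1492, B 1016
Sensible, products 25→184 °C: 63439 kJ/h
Q = ΔH = 61183 kJ/h = 16.995 kW
Heat supplied = 1019.7 kJ/min

Q_in = 1020 kJ/min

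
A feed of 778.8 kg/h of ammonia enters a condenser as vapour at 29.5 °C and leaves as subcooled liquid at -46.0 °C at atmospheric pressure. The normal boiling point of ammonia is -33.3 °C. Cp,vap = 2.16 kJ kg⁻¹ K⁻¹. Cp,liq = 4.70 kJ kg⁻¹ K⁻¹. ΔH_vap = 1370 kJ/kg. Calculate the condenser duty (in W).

Q_c = 339000 W

vapour 29.5→-33.3 °C: -135.65 kJ/kg
condensation at -33.3 °C: -1370 kJ/kg
liquid -33.3→-46.0 °C: -59.69 kJ/kg
Δh = -135.65 + -1370 + -59.69 = -1565.3 kJ/kg
Q = ṁ·Δh = 778.8 kg/h × -1565.3 kJ/kg = -1.2191e+06 kJ/h
|Q| = 338.63 kW = 338630 W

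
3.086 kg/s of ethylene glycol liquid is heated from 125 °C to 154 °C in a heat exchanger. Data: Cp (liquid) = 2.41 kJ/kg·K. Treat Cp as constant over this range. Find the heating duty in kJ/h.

Q = 776000 kJ/h

Q = ṁ·Cp·ΔT = 3.086 × 2.41 × (154 − 125) = 215.68 kJ/s
Heating duty = 776450 kJ/h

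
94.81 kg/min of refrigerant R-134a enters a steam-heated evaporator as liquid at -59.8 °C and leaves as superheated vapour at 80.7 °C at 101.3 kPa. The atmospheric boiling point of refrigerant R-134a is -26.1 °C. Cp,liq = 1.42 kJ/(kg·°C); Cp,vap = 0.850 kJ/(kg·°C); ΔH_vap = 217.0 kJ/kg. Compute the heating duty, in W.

liquid -59.8→-26.1 °C: 47.854 kJ/kg
vaporisation at -26.1 °C: 217 kJ/kg
vapour -26.1→80.7 °C: 90.78 kJ/kg
Δh = 47.854 + 217 + 90.78 = 355.63 kJ/kg
Q = ṁ·Δh = 94.81 kg/min × 355.63 kJ/kg = 33718 kJ/min
|Q| = 561.96 kW = 561960 W

Q = 562000 W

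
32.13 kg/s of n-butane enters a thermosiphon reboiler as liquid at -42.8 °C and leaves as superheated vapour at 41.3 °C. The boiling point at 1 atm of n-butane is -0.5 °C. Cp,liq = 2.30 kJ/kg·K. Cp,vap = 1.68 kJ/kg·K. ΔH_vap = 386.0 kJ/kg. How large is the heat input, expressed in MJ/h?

Q = 64000 MJ/h

liquid -42.8→-0.5 °C: 97.29 kJ/kg
vaporisation at -0.5 °C: 386 kJ/kg
vapour -0.5→41.3 °C: 70.224 kJ/kg
Δh = 97.29 + 386 + 70.224 = 553.51 kJ/kg
Q = ṁ·Δh = 32.13 kg/s × 553.51 kJ/kg = 17784 kJ/s
|Q| = 17784 kW = 64024 MJ/h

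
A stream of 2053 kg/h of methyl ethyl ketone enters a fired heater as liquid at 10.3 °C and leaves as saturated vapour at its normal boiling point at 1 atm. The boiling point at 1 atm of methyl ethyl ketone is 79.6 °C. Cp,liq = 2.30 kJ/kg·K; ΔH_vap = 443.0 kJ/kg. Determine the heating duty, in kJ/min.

Q = 20600 kJ/min

liquid 10.3→79.6 °C: 159.39 kJ/kg
vaporisation at 79.6 °C: 443 kJ/kg
Δh = 159.39 + 443 = 602.39 kJ/kg
Q = ṁ·Δh = 2053 kg/h × 602.39 kJ/kg = 1.2367e+06 kJ/h
|Q| = 343.53 kW = 20612 kJ/min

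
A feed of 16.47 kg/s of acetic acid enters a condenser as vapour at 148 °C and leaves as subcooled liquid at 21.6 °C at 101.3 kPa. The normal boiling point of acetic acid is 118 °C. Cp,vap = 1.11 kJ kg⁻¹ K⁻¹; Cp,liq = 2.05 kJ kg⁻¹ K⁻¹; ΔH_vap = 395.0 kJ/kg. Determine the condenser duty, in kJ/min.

Q_c = 619000 kJ/min

vapour 148→118 °C: -33.3 kJ/kg
condensation at 118 °C: -395 kJ/kg
liquid 118→21.6 °C: -197.62 kJ/kg
Δh = -33.3 + -395 + -197.62 = -625.92 kJ/kg
Q = ṁ·Δh = 16.47 kg/s × -625.92 kJ/kg = -10309 kJ/s
|Q| = 10309 kW = 618530 kJ/min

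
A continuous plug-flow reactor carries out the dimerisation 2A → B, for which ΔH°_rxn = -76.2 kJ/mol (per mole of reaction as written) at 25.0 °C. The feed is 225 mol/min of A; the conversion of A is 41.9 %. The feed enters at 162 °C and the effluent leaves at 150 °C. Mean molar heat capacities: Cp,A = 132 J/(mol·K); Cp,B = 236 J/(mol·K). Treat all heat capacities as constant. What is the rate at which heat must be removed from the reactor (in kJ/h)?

Q_out = 247000 kJ/h

Extent of reaction ξ = 0.419 × 225 / 2 = 47.137 mol/min
Reaction term: ξ·ΔH°_rxn = 47.137 × -76.2 = -3591.9 kJ/min
Sensible, feed 162→25 °C: -4068.9 kJ/min
Outlet flows (mol/min): A 130.73, B 47.137
Sensible, products 25→150 °C: 3547.5 kJ/min
Q = ΔH = -4113.3 kJ/min = -68.554 kW
Heat removed = 246800 kJ/h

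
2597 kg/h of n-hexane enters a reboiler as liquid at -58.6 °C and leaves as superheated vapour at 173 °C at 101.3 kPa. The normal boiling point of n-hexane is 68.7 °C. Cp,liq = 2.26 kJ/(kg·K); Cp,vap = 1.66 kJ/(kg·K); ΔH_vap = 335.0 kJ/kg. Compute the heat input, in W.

liquid -58.6→68.7 °C: 287.7 kJ/kg
vaporisation at 68.7 °C: 335 kJ/kg
vapour 68.7→173 °C: 173.14 kJ/kg
Δh = 287.7 + 335 + 173.14 = 795.84 kJ/kg
Q = ṁ·Δh = 2597 kg/h × 795.84 kJ/kg = 2.0668e+06 kJ/h
|Q| = 574.11 kW = 574110 W

Q = 574000 W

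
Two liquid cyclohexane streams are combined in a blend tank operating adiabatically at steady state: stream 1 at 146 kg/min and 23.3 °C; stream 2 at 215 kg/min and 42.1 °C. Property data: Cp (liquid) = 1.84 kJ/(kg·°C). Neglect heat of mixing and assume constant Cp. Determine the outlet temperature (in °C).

Adiabatic, steady state ⇒ Σ ṁᵢCp,ᵢ(T_out − Tᵢ) = 0
T_out = Σ ṁᵢCp,ᵢTᵢ / Σ ṁᵢCp,ᵢ
      = 22914 / 664.24 = 34.497 °C

T_out = 34.5 °C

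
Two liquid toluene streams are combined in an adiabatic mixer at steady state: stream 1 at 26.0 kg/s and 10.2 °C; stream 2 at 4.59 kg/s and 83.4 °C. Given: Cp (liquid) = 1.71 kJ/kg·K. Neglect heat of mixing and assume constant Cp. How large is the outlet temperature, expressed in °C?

Adiabatic, steady state ⇒ Σ ṁᵢCp,ᵢ(T_out − Tᵢ) = 0
Σ ṁᵢCp,ᵢTᵢ = 26.0×1.71×10.2 + 4.59×1.71×83.4 = 1108.1
Σ ṁᵢCp,ᵢ = 26.0×1.71 + 4.59×1.71 = 52.309
T_out = 1108.1 / 52.309 = 21.184 °C

T_out = 21.2 °C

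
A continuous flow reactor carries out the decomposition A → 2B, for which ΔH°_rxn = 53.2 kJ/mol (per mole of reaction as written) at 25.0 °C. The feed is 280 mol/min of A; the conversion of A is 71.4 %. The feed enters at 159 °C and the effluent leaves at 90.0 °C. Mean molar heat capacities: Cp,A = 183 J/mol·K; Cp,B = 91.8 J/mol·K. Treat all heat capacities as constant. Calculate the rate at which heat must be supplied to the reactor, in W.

Q_in = 118000 W

Extent of reaction ξ = 0.714 × 280 = 199.92 mol/min
Reaction term: ξ·ΔH°_rxn = 199.92 × 53.2 = 10636 kJ/min
Sensible, feed 159→25 °C: -6866.2 kJ/min
Outlet flows (mol/min): A 80.08, B 399.84
Sensible, products 25→90.0 °C: 3338.4 kJ/min
Q = ΔH = 7108 kJ/min = 118.47 kW
Heat supplied = 118470 W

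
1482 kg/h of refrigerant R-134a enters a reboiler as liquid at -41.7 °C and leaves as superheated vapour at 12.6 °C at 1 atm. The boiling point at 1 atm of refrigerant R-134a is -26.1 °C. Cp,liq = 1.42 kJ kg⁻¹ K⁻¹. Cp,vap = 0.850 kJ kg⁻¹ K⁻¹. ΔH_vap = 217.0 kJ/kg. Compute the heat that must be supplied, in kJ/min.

Q = 6720 kJ/min

liquid -41.7→-26.1 °C: 22.152 kJ/kg
vaporisation at -26.1 °C: 217 kJ/kg
vapour -26.1→12.6 °C: 32.895 kJ/kg
Δh = 22.152 + 217 + 32.895 = 272.05 kJ/kg
Q = ṁ·Δh = 1482 kg/h × 272.05 kJ/kg = 403170 kJ/h
|Q| = 111.99 kW = 6719.6 kJ/min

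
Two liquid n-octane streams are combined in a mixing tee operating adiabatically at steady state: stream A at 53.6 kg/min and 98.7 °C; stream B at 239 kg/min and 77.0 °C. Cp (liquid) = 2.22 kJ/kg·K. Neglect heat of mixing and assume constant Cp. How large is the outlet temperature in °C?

T_out = 81.0 °C

No heat crosses the boundary, so H_out = H_in.
T_out = Σ ṁᵢCp,ᵢTᵢ / Σ ṁᵢCp,ᵢ
      = 52599 / 649.57 = 80.975 °C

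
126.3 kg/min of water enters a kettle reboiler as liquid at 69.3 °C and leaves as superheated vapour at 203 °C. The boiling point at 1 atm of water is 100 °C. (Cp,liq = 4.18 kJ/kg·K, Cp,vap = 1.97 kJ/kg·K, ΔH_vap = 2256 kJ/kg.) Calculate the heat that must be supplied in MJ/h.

Q = 19600 MJ/h

liquid 69.3→100 °C: 128.33 kJ/kg
vaporisation at 100 °C: 2256 kJ/kg
vapour 100→203 °C: 202.91 kJ/kg
Δh = 128.33 + 2256 + 202.91 = 2587.2 kJ/kg
Q = ṁ·Δh = 126.3 kg/min × 2587.2 kJ/kg = 326770 kJ/min
|Q| = 5446.1 kW = 19606 MJ/h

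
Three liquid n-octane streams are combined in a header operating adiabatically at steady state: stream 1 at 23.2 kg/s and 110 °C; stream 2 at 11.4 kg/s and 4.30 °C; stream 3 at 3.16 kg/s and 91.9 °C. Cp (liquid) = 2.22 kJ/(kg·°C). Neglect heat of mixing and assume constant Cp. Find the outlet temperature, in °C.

T_out = 76.6 °C

No heat crosses the boundary, so H_out = H_in.
Σ ṁᵢCp,ᵢTᵢ = 23.2×2.22×110 + 11.4×2.22×4.30 + 3.16×2.22×91.9 = 6419
Σ ṁᵢCp,ᵢ = 23.2×2.22 + 11.4×2.22 + 3.16×2.22 = 83.827
T_out = 6419 / 83.827 = 76.574 °C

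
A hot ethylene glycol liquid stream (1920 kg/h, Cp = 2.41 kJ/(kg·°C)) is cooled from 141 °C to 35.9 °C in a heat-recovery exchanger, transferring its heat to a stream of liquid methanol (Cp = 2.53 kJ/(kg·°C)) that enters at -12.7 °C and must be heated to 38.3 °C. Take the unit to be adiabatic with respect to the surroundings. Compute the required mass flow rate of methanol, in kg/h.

Heat released by hot stream: Q = 1920 × 2.41 × (141 − 35.9) = 486320 kJ/h
Energy balance on cold side (adiabatic exchanger): Q = ṁ_c·Cp_c·(T_c,out − T_c,in)
ṁ_c = 486320 / [2.53 × (38.3 − -12.7)] = 3769 kg/h

ṁ_c = 3770 kg/h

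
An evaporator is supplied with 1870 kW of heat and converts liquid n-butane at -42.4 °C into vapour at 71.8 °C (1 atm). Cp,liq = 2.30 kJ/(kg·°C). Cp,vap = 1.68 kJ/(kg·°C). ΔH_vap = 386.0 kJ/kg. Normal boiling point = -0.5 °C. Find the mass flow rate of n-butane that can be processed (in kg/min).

Δh = 2.30×(-0.5−-42.4) + 386.0 + 1.68×(71.8−-0.5) = 603.83 kJ/kg
Q = 1870 kW = 1870 kJ/s = 112200 kJ/min
ṁ = Q/Δh = 112200 / 603.83 = 185.81 kg/min

ṁ = 186 kg/min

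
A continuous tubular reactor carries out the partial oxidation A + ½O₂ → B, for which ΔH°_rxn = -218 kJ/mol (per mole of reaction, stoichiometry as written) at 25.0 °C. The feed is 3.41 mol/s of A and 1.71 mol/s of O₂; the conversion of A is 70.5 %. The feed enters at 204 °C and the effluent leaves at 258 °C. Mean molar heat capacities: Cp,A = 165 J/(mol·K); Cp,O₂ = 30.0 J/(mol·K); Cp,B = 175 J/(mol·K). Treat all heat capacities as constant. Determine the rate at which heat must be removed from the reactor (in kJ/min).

Q_out = 29600 kJ/min

Extent of reaction ξ = 0.705 × 3.41 = 2.404 mol/s
Reaction term: ξ·ΔH°_rxn = 2.404 × -218 = -524.08 kJ/s
Sensible, feed 204→25 °C: -109.9 kJ/s
Outlet flows (mol/s): A 1.006, O₂ 0.50798, B 2.404
Sensible, products 25→258 °C: 140.25 kJ/s
Q = ΔH = -493.73 kJ/s = -493.73 kW
Heat removed = 29624 kJ/min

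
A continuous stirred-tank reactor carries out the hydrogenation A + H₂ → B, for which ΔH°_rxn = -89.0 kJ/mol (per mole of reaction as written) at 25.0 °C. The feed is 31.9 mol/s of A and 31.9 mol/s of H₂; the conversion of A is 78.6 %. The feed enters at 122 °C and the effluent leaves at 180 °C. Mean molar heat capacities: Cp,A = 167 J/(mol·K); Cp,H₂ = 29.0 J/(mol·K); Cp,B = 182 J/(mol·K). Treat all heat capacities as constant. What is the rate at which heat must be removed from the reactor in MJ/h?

Extent of reaction ξ = 0.786 × 31.9 = 25.073 mol/s
Reaction term: ξ·ΔH°_rxn = 25.073 × -89.0 = -2231.5 kJ/s
Sensible, feed 122→25 °C: -606.48 kJ/s
Outlet flows (mol/s): A 6.8266, H₂ 6.8266, B 25.073
Sensible, products 25→180 °C: 914.71 kJ/s
Q = ΔH = -1923.3 kJ/s = -1923.3 kW
Heat removed = 6923.9 MJ/h

Q_out = 6920 MJ/h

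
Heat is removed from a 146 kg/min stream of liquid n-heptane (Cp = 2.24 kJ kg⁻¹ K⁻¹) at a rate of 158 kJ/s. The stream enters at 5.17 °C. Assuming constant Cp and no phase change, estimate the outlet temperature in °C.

Q = 158 kJ/s = 9480 kJ/min
ΔT = Q/(ṁ·Cp) = 9480/(146×2.24) = 28.987 K
T_out = 5.17 − 28.987 = -23.817 °C

T_out = -23.8 °C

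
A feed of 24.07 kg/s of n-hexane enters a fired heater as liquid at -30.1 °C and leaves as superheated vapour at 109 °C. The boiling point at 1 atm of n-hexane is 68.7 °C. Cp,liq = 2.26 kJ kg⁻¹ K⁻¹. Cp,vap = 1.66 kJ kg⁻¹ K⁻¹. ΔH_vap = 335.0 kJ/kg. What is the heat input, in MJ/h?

Q = 54200 MJ/h

liquid -30.1→68.7 °C: 223.29 kJ/kg
vaporisation at 68.7 °C: 335 kJ/kg
vapour 68.7→109 °C: 66.898 kJ/kg
Δh = 223.29 + 335 + 66.898 = 625.19 kJ/kg
Q = ṁ·Δh = 24.07 kg/s × 625.19 kJ/kg = 15048 kJ/s
|Q| = 15048 kW = 54174 MJ/h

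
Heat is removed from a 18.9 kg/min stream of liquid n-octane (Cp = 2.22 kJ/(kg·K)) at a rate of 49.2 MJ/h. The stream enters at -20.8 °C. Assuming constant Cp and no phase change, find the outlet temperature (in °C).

Q = 49.2 MJ/h = 820 kJ/min
ΔT = Q/(ṁ·Cp) = 820/(18.9×2.22) = 19.543 K
T_out = -20.8 − 19.543 = -40.343 °C

T_out = -40.3 °C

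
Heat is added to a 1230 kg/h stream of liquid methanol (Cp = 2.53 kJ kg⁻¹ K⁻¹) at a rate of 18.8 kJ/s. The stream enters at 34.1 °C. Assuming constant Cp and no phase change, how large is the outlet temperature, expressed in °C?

Q = 18.8 kJ/s = 67680 kJ/h
ΔT = Q/(ṁ·Cp) = 67680/(1230×2.53) = 21.749 K
T_out = 34.1 + 21.749 = 55.849 °C

T_out = 55.8 °C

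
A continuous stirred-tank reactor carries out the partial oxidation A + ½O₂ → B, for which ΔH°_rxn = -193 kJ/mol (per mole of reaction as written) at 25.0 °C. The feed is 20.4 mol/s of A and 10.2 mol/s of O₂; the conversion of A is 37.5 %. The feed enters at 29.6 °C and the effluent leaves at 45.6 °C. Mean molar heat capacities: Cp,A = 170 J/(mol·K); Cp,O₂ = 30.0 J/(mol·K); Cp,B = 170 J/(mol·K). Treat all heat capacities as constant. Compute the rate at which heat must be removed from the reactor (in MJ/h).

Q_out = 5110 MJ/h

Extent of reaction ξ = 0.375 × 20.4 = 7.65 mol/s
Reaction term: ξ·ΔH°_rxn = 7.65 × -193 = -1476.4 kJ/s
Sensible, feed 29.6→25 °C: -17.36 kJ/s
Outlet flows (mol/s): A 12.75, O₂ 6.375, B 7.65
Sensible, products 25→45.6 °C: 75.381 kJ/s
Q = ΔH = -1418.4 kJ/s = -1418.4 kW
Heat removed = 5106.3 MJ/h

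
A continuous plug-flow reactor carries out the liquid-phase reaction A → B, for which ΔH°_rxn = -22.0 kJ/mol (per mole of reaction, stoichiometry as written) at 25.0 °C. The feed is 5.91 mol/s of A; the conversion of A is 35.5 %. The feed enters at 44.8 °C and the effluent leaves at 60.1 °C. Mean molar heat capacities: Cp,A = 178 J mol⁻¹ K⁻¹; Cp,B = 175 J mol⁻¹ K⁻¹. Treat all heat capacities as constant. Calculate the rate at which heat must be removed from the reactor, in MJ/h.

Q_out = 109 MJ/h

Extent of reaction ξ = 0.355 × 5.91 = 2.098 mol/s
Reaction term: ξ·ΔH°_rxn = 2.098 × -22.0 = -46.157 kJ/s
Sensible, feed 44.8→25 °C: -20.829 kJ/s
Outlet flows (mol/s): A 3.812, B 2.098
Sensible, products 25→60.1 °C: 36.704 kJ/s
Q = ΔH = -30.283 kJ/s = -30.283 kW
Heat removed = 109.02 MJ/h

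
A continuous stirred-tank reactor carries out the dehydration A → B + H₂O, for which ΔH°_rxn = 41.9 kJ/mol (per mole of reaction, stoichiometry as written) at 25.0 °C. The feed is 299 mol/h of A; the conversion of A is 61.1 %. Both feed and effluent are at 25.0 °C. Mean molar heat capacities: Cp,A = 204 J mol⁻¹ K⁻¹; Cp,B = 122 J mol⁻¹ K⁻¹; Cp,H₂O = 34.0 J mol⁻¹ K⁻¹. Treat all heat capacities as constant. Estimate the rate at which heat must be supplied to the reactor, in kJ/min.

Extent of reaction ξ = 0.611 × 299 = 182.69 mol/h
Reaction term: ξ·ΔH°_rxn = 182.69 × 41.9 = 7654.7 kJ/h
Q = ΔH = 7654.7 kJ/h = 2.1263 kW
Heat supplied = 127.58 kJ/min

Q_in = 128 kJ/min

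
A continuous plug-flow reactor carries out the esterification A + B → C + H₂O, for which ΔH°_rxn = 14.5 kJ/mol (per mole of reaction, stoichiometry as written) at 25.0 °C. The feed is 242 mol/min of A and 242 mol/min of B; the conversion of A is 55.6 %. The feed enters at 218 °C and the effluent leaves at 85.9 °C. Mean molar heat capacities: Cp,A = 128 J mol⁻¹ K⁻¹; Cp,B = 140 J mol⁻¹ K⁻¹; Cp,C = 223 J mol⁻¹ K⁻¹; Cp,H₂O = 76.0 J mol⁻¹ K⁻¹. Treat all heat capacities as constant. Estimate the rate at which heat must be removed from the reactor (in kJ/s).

Q_out = 106 kJ/s

Extent of reaction ξ = 0.556 × 242 = 134.55 mol/min
Reaction term: ξ·ΔH°_rxn = 134.55 × 14.5 = 1951 kJ/min
Sensible, feed 218→25 °C: -12517 kJ/min
Outlet flows (mol/min): A 107.45, B 107.45, C 134.55, H₂O 134.55
Sensible, products 25→85.9 °C: 4203.8 kJ/min
Q = ΔH = -6362.5 kJ/min = -106.04 kW
Heat removed = 106.04 kJ/s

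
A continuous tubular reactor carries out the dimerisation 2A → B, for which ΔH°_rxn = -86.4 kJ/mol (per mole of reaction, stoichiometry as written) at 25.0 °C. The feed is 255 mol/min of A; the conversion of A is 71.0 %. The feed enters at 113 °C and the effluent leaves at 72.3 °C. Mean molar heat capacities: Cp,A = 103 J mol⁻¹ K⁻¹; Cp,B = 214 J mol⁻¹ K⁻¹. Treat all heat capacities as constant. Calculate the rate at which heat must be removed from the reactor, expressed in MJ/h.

Q_out = 531 MJ/h

Extent of reaction ξ = 0.710 × 255 / 2 = 90.525 mol/min
Reaction term: ξ·ΔH°_rxn = 90.525 × -86.4 = -7821.4 kJ/min
Sensible, feed 113→25 °C: -2311.3 kJ/min
Outlet flows (mol/min): A 73.95, B 90.525
Sensible, products 25→72.3 °C: 1276.6 kJ/min
Q = ΔH = -8856.1 kJ/min = -147.6 kW
Heat removed = 531.37 MJ/h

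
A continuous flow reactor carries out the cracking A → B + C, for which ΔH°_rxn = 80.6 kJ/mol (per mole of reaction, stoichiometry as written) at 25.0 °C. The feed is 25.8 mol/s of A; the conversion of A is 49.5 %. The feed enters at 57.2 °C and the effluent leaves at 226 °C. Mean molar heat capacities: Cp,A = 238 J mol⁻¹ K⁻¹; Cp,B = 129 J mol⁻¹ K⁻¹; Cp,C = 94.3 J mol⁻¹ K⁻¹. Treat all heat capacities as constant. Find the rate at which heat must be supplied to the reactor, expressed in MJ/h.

Q_in = 7300 MJ/h

Extent of reaction ξ = 0.495 × 25.8 = 12.771 mol/s
Reaction term: ξ·ΔH°_rxn = 12.771 × 80.6 = 1029.3 kJ/s
Sensible, feed 57.2→25 °C: -197.72 kJ/s
Outlet flows (mol/s): A 13.029, B 12.771, C 12.771
Sensible, products 25→226 °C: 1196.5 kJ/s
Q = ΔH = 2028.1 kJ/s = 2028.1 kW
Heat supplied = 7301.2 MJ/h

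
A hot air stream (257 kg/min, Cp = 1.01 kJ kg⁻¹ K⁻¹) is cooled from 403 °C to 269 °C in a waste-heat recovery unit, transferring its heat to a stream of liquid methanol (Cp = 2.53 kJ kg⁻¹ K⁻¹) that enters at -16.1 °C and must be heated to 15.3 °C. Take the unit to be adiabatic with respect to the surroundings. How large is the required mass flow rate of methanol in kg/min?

Heat released by hot stream: Q = 257 × 1.01 × (403 − 269) = 34782 kJ/min
Energy balance on cold side (adiabatic exchanger): Q = ṁ_c·Cp_c·(T_c,out − T_c,in)
ṁ_c = 34782 / [2.53 × (15.3 − -16.1)] = 437.83 kg/min

ṁ_c = 438 kg/min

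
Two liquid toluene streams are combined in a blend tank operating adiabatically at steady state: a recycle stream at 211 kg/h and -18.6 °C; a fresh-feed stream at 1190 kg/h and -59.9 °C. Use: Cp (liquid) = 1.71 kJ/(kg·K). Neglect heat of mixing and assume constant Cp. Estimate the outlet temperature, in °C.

Energy balance with Q = 0: Σ ṁᵢCp,ᵢ(T_out − Tᵢ) = 0
T_out = Σ ṁᵢCp,ᵢTᵢ / Σ ṁᵢCp,ᵢ
      = -128600 / 2395.7 = -53.68 °C

T_out = -53.7 °C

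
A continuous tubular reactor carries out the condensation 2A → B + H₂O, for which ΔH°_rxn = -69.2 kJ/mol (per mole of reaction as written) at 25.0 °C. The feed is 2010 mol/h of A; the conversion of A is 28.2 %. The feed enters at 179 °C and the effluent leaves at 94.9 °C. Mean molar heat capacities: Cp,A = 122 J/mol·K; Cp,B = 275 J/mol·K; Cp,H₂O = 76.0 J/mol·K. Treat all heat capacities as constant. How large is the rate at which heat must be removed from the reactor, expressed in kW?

Extent of reaction ξ = 0.282 × 2010 / 2 = 283.41 mol/h
Reaction term: ξ·ΔH°_rxn = 283.41 × -69.2 = -19612 kJ/h
Sensible, feed 179→25 °C: -37764 kJ/h
Outlet flows (mol/h): A 1443.2, B 283.41, H₂O 283.41
Sensible, products 25→94.9 °C: 19261 kJ/h
Q = ΔH = -38115 kJ/h = -10.588 kW
Heat removed = 10.588 kW

Q_out = 10.6 kW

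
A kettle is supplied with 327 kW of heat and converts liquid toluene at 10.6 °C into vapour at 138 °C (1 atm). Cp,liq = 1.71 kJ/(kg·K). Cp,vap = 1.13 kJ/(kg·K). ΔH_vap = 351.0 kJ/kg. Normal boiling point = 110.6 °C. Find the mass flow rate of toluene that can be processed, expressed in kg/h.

Δh = 1.71×(110.6−10.6) + 351.0 + 1.13×(138−110.6) = 552.96 kJ/kg
Q = 327 kW = 327 kJ/s = 1.1772e+06 kJ/h
ṁ = Q/Δh = 1.1772e+06 / 552.96 = 2128.9 kg/h

ṁ = 2130 kg/h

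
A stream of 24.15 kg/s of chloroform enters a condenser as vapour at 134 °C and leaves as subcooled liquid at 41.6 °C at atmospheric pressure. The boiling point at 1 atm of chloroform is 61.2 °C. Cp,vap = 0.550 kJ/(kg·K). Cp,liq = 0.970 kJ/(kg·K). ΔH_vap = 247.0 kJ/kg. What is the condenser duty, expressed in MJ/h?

vapour 134→61.2 °C: -40.04 kJ/kg
condensation at 61.2 °C: -247 kJ/kg
liquid 61.2→41.6 °C: -19.012 kJ/kg
Δh = -40.04 + -247 + -19.012 = -306.05 kJ/kg
Q = ṁ·Δh = 24.15 kg/s × -306.05 kJ/kg = -7391.2 kJ/s
|Q| = 7391.2 kW = 26608 MJ/h

Q_c = 26600 MJ/h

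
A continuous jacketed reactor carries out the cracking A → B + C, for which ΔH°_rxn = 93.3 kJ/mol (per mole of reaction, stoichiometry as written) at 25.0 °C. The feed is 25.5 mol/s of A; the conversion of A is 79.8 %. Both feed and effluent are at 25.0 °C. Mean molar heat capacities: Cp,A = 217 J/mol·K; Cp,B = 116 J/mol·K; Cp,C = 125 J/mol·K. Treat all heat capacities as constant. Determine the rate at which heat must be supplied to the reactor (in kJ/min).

Q_in = 114000 kJ/min

Extent of reaction ξ = 0.798 × 25.5 = 20.349 mol/s
Reaction term: ξ·ΔH°_rxn = 20.349 × 93.3 = 1898.6 kJ/s
Q = ΔH = 1898.6 kJ/s = 1898.6 kW
Heat supplied = 113910 kJ/min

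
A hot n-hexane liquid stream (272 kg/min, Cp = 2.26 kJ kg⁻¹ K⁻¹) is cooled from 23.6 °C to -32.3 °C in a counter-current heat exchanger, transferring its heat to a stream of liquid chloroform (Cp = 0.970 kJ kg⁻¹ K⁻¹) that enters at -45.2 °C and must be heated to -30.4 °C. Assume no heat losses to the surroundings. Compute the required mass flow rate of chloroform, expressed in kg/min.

Heat released by hot stream: Q = 272 × 2.26 × (23.6 − -32.3) = 34363 kJ/min
Energy balance on cold side (adiabatic exchanger): Q = ṁ_c·Cp_c·(T_c,out − T_c,in)
ṁ_c = 34363 / [0.970 × (-30.4 − -45.2)] = 2393.6 kg/min

ṁ_c = 2390 kg/min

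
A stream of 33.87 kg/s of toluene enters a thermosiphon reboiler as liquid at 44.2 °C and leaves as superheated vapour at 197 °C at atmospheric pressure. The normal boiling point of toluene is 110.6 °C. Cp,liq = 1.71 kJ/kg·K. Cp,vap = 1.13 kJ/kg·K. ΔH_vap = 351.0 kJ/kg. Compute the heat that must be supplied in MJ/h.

Q = 68500 MJ/h

liquid 44.2→110.6 °C: 113.54 kJ/kg
vaporisation at 110.6 °C: 351 kJ/kg
vapour 110.6→197 °C: 97.632 kJ/kg
Δh = 113.54 + 351 + 97.632 = 562.18 kJ/kg
Q = ṁ·Δh = 33.87 kg/s × 562.18 kJ/kg = 19041 kJ/s
|Q| = 19041 kW = 68547 MJ/h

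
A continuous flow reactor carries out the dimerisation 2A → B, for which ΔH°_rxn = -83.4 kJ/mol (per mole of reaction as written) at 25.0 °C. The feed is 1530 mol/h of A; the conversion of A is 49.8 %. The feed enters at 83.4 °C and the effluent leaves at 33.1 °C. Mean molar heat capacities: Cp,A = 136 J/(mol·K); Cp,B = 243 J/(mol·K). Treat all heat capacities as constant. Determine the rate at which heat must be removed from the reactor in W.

Extent of reaction ξ = 0.498 × 1530 / 2 = 380.97 mol/h
Reaction term: ξ·ΔH°_rxn = 380.97 × -83.4 = -31773 kJ/h
Sensible, feed 83.4→25 °C: -12152 kJ/h
Outlet flows (mol/h): A 768.06, B 380.97
Sensible, products 25→33.1 °C: 1596 kJ/h
Q = ΔH = -42329 kJ/h = -11.758 kW
Heat removed = 11758 W

Q_out = 11800 W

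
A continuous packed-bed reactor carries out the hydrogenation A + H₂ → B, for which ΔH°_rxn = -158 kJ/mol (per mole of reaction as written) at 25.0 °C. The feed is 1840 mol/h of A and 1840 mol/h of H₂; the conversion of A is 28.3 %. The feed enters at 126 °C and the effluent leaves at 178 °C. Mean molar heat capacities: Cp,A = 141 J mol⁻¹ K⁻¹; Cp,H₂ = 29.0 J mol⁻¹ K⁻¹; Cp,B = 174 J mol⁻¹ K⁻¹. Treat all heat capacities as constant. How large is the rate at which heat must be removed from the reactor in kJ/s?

Extent of reaction ξ = 0.283 × 1840 = 520.72 mol/h
Reaction term: ξ·ΔH°_rxn = 520.72 × -158 = -82274 kJ/h
Sensible, feed 126→25 °C: -31593 kJ/h
Outlet flows (mol/h): A 1319.3, H₂ 1319.3, B 520.72
Sensible, products 25→178 °C: 48177 kJ/h
Q = ΔH = -65689 kJ/h = -18.247 kW
Heat removed = 18.247 kJ/s

Q_out = 18.2 kJ/s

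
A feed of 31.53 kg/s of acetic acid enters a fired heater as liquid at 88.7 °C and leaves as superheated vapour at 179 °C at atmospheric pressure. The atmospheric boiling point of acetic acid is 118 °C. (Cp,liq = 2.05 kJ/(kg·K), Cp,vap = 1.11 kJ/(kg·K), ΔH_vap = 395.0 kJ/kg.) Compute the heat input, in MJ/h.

liquid 88.7→118 °C: 60.065 kJ/kg
vaporisation at 118 °C: 395 kJ/kg
vapour 118→179 °C: 67.71 kJ/kg
Δh = 60.065 + 395 + 67.71 = 522.77 kJ/kg
Q = ṁ·Δh = 31.53 kg/s × 522.77 kJ/kg = 16483 kJ/s
|Q| = 16483 kW = 59339 MJ/h

Q = 59300 MJ/h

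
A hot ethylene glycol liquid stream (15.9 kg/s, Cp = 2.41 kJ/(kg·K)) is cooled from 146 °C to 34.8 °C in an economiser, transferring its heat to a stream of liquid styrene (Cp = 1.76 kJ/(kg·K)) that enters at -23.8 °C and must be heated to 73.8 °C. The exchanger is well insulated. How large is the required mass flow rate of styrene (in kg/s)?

ṁ_c = 24.8 kg/s

Heat released by hot stream: Q = 15.9 × 2.41 × (146 − 34.8) = 4261.1 kJ/s
Energy balance on cold side (adiabatic exchanger): Q = ṁ_c·Cp_c·(T_c,out − T_c,in)
ṁ_c = 4261.1 / [1.76 × (73.8 − -23.8)] = 24.806 kg/s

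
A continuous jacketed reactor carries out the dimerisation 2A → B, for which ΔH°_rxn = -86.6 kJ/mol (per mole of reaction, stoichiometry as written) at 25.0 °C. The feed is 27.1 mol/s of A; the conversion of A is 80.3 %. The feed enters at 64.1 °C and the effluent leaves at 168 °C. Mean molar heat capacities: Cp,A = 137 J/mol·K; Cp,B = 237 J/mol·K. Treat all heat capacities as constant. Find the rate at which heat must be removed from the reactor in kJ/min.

Extent of reaction ξ = 0.803 × 27.1 / 2 = 10.881 mol/s
Reaction term: ξ·ΔH°_rxn = 10.881 × -86.6 = -942.26 kJ/s
Sensible, feed 64.1→25 °C: -145.17 kJ/s
Outlet flows (mol/s): A 5.3387, B 10.881
Sensible, products 25→168 °C: 473.35 kJ/s
Q = ΔH = -614.08 kJ/s = -614.08 kW
Heat removed = 36845 kJ/min

Q_out = 36800 kJ/min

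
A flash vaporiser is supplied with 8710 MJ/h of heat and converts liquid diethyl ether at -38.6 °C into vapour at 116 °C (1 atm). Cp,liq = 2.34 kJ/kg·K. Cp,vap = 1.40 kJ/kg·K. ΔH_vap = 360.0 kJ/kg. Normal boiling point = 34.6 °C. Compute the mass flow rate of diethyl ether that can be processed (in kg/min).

ṁ = 225 kg/min

Δh = 2.34×(34.6−-38.6) + 360.0 + 1.40×(116−34.6) = 645.25 kJ/kg
Q = 8710 MJ/h = 2419.4 kJ/s = 145170 kJ/min
ṁ = Q/Δh = 145170 / 645.25 = 224.98 kg/min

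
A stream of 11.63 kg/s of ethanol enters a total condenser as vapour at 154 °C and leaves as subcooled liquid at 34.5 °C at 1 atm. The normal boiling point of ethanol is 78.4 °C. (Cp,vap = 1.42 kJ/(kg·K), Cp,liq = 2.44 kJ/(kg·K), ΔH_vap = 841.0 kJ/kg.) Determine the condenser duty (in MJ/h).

vapour 154→78.4 °C: -107.35 kJ/kg
condensation at 78.4 °C: -841 kJ/kg
liquid 78.4→34.5 °C: -107.12 kJ/kg
Δh = -107.35 + -841 + -107.12 = -1055.5 kJ/kg
Q = ṁ·Δh = 11.63 kg/s × -1055.5 kJ/kg = -12275 kJ/s
|Q| = 12275 kW = 44190 MJ/h

Q_c = 44200 MJ/h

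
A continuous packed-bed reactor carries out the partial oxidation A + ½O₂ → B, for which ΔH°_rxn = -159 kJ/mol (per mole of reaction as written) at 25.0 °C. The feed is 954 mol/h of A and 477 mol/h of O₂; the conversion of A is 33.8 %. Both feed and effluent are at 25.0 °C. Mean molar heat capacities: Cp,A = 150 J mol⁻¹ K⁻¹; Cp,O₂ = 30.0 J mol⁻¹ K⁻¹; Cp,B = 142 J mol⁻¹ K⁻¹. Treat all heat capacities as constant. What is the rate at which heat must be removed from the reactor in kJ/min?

Q_out = 854 kJ/min

Extent of reaction ξ = 0.338 × 954 = 322.45 mol/h
Reaction term: ξ·ΔH°_rxn = 322.45 × -159 = -51270 kJ/h
Q = ΔH = -51270 kJ/h = -14.242 kW
Heat removed = 854.5 kJ/min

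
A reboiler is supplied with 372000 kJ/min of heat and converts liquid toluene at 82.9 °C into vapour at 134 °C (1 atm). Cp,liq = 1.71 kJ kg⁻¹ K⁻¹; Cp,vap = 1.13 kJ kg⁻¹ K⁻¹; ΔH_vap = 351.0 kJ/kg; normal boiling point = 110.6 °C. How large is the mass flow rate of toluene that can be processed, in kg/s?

ṁ = 14.6 kg/s

Δh = 1.71×(110.6−82.9) + 351.0 + 1.13×(134−110.6) = 424.81 kJ/kg
Q = 372000 kJ/min = 6200 kJ/s = 6200 kJ/s
ṁ = Q/Δh = 6200 / 424.81 = 14.595 kg/s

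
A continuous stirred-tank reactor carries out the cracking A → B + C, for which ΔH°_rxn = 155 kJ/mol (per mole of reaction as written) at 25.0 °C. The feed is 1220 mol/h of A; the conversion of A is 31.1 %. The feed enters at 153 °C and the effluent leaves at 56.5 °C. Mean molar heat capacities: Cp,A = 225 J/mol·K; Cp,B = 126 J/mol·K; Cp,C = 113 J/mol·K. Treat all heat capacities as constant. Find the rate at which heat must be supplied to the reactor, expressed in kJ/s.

Extent of reaction ξ = 0.311 × 1220 = 379.42 mol/h
Reaction term: ξ·ΔH°_rxn = 379.42 × 155 = 58810 kJ/h
Sensible, feed 153→25 °C: -35136 kJ/h
Outlet flows (mol/h): A 840.58, B 379.42, C 379.42
Sensible, products 25→56.5 °C: 8814.1 kJ/h
Q = ΔH = 32488 kJ/h = 9.0245 kW
Heat supplied = 9.0245 kJ/s

Q_in = 9.02 kJ/s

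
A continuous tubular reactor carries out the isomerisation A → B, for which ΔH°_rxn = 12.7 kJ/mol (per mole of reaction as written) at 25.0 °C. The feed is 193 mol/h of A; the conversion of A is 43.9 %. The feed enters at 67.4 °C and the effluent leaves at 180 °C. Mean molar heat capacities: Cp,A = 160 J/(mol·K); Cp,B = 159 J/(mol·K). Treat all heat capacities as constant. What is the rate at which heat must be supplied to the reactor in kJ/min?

Q_in = 75.7 kJ/min

Extent of reaction ξ = 0.439 × 193 = 84.727 mol/h
Reaction term: ξ·ΔH°_rxn = 84.727 × 12.7 = 1076 kJ/h
Sensible, feed 67.4→25 °C: -1309.3 kJ/h
Outlet flows (mol/h): A 108.27, B 84.727
Sensible, products 25→180 °C: 4773.3 kJ/h
Q = ΔH = 4540 kJ/h = 1.2611 kW
Heat supplied = 75.666 kJ/min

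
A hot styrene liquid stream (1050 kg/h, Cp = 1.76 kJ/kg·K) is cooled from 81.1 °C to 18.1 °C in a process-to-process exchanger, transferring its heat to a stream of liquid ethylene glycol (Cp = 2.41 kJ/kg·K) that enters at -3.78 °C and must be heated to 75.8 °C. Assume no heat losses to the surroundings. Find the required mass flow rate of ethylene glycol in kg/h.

ṁ_c = 607 kg/h

Heat released by hot stream: Q = 1050 × 1.76 × (81.1 − 18.1) = 116420 kJ/h
Energy balance on cold side (adiabatic exchanger): Q = ṁ_c·Cp_c·(T_c,out − T_c,in)
ṁ_c = 116420 / [2.41 × (75.8 − -3.78)] = 607.05 kg/h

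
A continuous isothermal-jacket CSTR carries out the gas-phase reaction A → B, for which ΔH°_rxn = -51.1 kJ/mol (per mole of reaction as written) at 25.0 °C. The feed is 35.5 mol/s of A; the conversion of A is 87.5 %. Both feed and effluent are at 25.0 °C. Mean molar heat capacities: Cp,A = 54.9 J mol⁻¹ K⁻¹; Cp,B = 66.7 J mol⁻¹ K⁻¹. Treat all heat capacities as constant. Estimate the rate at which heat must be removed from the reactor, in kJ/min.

Q_out = 95200 kJ/min

Extent of reaction ξ = 0.875 × 35.5 = 31.062 mol/s
Reaction term: ξ·ΔH°_rxn = 31.062 × -51.1 = -1587.3 kJ/s
Q = ΔH = -1587.3 kJ/s = -1587.3 kW
Heat removed = 95238 kJ/min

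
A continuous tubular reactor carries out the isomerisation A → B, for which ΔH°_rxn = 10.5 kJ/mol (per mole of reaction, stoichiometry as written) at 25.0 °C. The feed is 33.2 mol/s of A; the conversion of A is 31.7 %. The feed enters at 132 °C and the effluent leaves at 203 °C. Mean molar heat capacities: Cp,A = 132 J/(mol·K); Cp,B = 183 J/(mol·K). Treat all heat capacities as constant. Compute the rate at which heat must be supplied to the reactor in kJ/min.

Extent of reaction ξ = 0.317 × 33.2 = 10.524 mol/s
Reaction term: ξ·ΔH°_rxn = 10.524 × 10.5 = 110.51 kJ/s
Sensible, feed 132→25 °C: -468.92 kJ/s
Outlet flows (mol/s): A 22.676, B 10.524
Sensible, products 25→203 °C: 875.61 kJ/s
Q = ΔH = 517.2 kJ/s = 517.2 kW
Heat supplied = 31032 kJ/min

Q_in = 31000 kJ/min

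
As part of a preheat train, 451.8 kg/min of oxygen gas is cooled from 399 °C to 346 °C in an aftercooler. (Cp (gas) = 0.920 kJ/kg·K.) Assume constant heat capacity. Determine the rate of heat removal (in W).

Q = ṁ·Cp·ΔT = 451.8 × 0.920 × (346 − 399) = -22030 kJ/min
Converting: 22030 / 60 s = 367.16 kW
Cooling duty = 367160 W

Q_c = 367000 W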